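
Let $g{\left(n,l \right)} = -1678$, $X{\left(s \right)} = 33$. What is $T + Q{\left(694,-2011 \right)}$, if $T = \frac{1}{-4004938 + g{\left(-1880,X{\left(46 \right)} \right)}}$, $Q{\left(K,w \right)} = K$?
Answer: $\frac{2780591503}{4006616} \approx 694.0$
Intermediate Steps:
$T = - \frac{1}{4006616}$ ($T = \frac{1}{-4004938 - 1678} = \frac{1}{-4006616} = - \frac{1}{4006616} \approx -2.4959 \cdot 10^{-7}$)
$T + Q{\left(694,-2011 \right)} = - \frac{1}{4006616} + 694 = \frac{2780591503}{4006616}$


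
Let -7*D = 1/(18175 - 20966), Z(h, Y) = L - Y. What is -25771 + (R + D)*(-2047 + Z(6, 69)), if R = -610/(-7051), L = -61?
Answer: -510864854042/19679341 ≈ -25959.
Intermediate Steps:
Z(h, Y) = -61 - Y
R = 610/7051 (R = -610*(-1/7051) = 610/7051 ≈ 0.086513)
D = 1/19537 (D = -1/(7*(18175 - 20966)) = -⅐/(-2791) = -⅐*(-1/2791) = 1/19537 ≈ 5.1185e-5)
-25771 + (R + D)*(-2047 + Z(6, 69)) = -25771 + (610/7051 + 1/19537)*(-2047 + (-61 - 1*69)) = -25771 + 11924621*(-2047 + (-61 - 69))/137755387 = -25771 + 11924621*(-2047 - 130)/137755387 = -25771 + (11924621/137755387)*(-2177) = -25771 - 3708557131/19679341 = -510864854042/19679341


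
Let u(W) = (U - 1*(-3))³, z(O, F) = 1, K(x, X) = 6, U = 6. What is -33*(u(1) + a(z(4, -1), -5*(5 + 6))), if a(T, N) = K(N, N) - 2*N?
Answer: -27885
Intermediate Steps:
u(W) = 729 (u(W) = (6 - 1*(-3))³ = (6 + 3)³ = 9³ = 729)
a(T, N) = 6 - 2*N
-33*(u(1) + a(z(4, -1), -5*(5 + 6))) = -33*(729 + (6 - (-10)*(5 + 6))) = -33*(729 + (6 - (-10)*11)) = -33*(729 + (6 - 2*(-55))) = -33*(729 + (6 + 110)) = -33*(729 + 116) = -33*845 = -27885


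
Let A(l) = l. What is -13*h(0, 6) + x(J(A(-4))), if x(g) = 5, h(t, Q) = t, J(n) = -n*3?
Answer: 5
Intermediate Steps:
J(n) = -3*n
-13*h(0, 6) + x(J(A(-4))) = -13*0 + 5 = 0 + 5 = 5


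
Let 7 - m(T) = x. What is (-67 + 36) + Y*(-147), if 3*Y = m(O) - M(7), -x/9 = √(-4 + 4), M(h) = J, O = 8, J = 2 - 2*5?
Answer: -766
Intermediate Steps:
J = -8 (J = 2 - 1*10 = 2 - 10 = -8)
M(h) = -8
x = 0 (x = -9*√(-4 + 4) = -9*√0 = -9*0 = 0)
m(T) = 7 (m(T) = 7 - 1*0 = 7 + 0 = 7)
Y = 5 (Y = (7 - 1*(-8))/3 = (7 + 8)/3 = (⅓)*15 = 5)
(-67 + 36) + Y*(-147) = (-67 + 36) + 5*(-147) = -31 - 735 = -766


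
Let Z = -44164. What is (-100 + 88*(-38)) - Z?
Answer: 40720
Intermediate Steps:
(-100 + 88*(-38)) - Z = (-100 + 88*(-38)) - 1*(-44164) = (-100 - 3344) + 44164 = -3444 + 44164 = 40720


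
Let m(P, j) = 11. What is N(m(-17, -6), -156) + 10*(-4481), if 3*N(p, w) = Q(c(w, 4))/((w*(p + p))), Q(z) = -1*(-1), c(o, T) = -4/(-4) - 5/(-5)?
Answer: -461363761/10296 ≈ -44810.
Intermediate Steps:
c(o, T) = 2 (c(o, T) = -4*(-¼) - 5*(-⅕) = 1 + 1 = 2)
Q(z) = 1
N(p, w) = 1/(6*p*w) (N(p, w) = (1/(w*(p + p)))/3 = (1/(w*(2*p)))/3 = (1/(2*p*w))/3 = 1/(6*p*w))
N(m(-17, -6), -156) + 10*(-4481) = (⅙)/(11*(-156)) + 10*(-4481) = (⅙)*(1/11)*(-1/156) - 44810 = -1/10296 - 44810 = -461363761/10296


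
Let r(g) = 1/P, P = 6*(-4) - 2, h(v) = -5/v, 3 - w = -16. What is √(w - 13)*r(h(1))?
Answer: -√6/26 ≈ -0.094211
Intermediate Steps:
w = 19 (w = 3 - 1*(-16) = 3 + 16 = 19)
P = -26 (P = -24 - 2 = -26)
r(g) = -1/26 (r(g) = 1/(-26) = -1/26)
√(w - 13)*r(h(1)) = √(19 - 13)*(-1/26) = √6*(-1/26) = -√6/26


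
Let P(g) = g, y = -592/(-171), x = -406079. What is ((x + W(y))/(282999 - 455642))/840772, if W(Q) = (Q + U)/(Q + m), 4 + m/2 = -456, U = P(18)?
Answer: 31821976591/11374801068632144 ≈ 2.7976e-6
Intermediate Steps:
y = 592/171 (y = -592*(-1/171) = 592/171 ≈ 3.4620)
U = 18
m = -920 (m = -8 + 2*(-456) = -8 - 912 = -920)
W(Q) = (18 + Q)/(-920 + Q) (W(Q) = (Q + 18)/(Q - 920) = (18 + Q)/(-920 + Q))
((x + W(y))/(282999 - 455642))/840772 = ((-406079 + (18 + 592/171)/(-920 + 592/171))/(282999 - 455642))/840772 = ((-406079 + (3670/171)/(-156728/171))/(-172643))*(1/840772) = ((-406079 - 171/156728*3670/171)*(-1/172643))*(1/840772) = ((-406079 - 1835/78364)*(-1/172643))*(1/840772) = -31821976591/78364*(-1/172643)*(1/840772) = (31821976591/13528996052)*(1/840772) = 31821976591/11374801068632144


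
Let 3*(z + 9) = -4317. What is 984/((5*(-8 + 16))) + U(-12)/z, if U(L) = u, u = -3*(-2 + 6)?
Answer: 44541/1810 ≈ 24.608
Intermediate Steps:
z = -1448 (z = -9 + (1/3)*(-4317) = -9 - 1439 = -1448)
u = -12 (u = -3*4 = -12)
U(L) = -12
984/((5*(-8 + 16))) + U(-12)/z = 984/((5*(-8 + 16))) - 12/(-1448) = 984/((5*8)) - 12*(-1/1448) = 984/40 + 3/362 = 984*(1/40) + 3/362 = 123/5 + 3/362 = 44541/1810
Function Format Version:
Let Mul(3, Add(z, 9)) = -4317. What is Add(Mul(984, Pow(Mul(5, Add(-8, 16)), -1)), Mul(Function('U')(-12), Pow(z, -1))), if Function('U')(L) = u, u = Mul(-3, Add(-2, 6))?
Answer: Rational(44541, 1810) ≈ 24.608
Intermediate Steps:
z = -1448 (z = Add(-9, Mul(Rational(1, 3), -4317)) = Add(-9, -1439) = -1448)
u = -12 (u = Mul(-3, 4) = -12)
Function('U')(L) = -12
Add(Mul(984, Pow(Mul(5, Add(-8, 16)), -1)), Mul(Function('U')(-12), Pow(z, -1))) = Add(Mul(984, Pow(Mul(5, Add(-8, 16)), -1)), Mul(-12, Pow(-1448, -1))) = Add(Mul(984, Pow(Mul(5, 8), -1)), Mul(-12, Rational(-1, 1448))) = Add(Mul(984, Pow(40, -1)), Rational(3, 362)) = Add(Mul(984, Rational(1, 40)), Rational(3, 362)) = Add(Rational(123, 5), Rational(3, 362)) = Rational(44541, 1810)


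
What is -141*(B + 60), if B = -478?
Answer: 58938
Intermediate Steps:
-141*(B + 60) = -141*(-478 + 60) = -141*(-418) = 58938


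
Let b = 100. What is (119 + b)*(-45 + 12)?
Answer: -7227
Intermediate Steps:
(119 + b)*(-45 + 12) = (119 + 100)*(-45 + 12) = 219*(-33) = -7227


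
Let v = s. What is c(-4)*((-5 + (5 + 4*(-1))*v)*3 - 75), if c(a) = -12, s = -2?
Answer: 1152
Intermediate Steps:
v = -2
c(-4)*((-5 + (5 + 4*(-1))*v)*3 - 75) = -12*((-5 + (5 + 4*(-1))*(-2))*3 - 75) = -12*((-5 + (5 - 4)*(-2))*3 - 75) = -12*((-5 + 1*(-2))*3 - 75) = -12*((-5 - 2)*3 - 75) = -12*(-7*3 - 75) = -12*(-21 - 75) = -12*(-96) = 1152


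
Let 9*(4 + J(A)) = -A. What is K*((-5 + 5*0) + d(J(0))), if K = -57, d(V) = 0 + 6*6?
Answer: -1767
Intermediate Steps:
J(A) = -4 - A/9 (J(A) = -4 + (-A)/9 = -4 - A/9)
d(V) = 36 (d(V) = 0 + 36 = 36)
K*((-5 + 5*0) + d(J(0))) = -57*((-5 + 5*0) + 36) = -57*((-5 + 0) + 36) = -57*(-5 + 36) = -57*31 = -1767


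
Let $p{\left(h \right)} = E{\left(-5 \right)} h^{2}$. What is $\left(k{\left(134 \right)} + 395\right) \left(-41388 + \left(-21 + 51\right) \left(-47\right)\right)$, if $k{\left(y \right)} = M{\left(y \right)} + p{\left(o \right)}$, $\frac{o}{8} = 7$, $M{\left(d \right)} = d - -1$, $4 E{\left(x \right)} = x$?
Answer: $145085220$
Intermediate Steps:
$E{\left(x \right)} = \frac{x}{4}$
$M{\left(d \right)} = 1 + d$ ($M{\left(d \right)} = d + 1 = 1 + d$)
$o = 56$ ($o = 8 \cdot 7 = 56$)
$p{\left(h \right)} = - \frac{5 h^{2}}{4}$ ($p{\left(h \right)} = \frac{1}{4} \left(-5\right) h^{2} = - \frac{5 h^{2}}{4}$)
$k{\left(y \right)} = -3919 + y$ ($k{\left(y \right)} = \left(1 + y\right) - \frac{5 \cdot 56^{2}}{4} = \left(1 + y\right) - 3920 = -3919 + y$)
$\left(k{\left(134 \right)} + 395\right) \left(-41388 + \left(-21 + 51\right) \left(-47\right)\right) = \left(\left(-3919 + 134\right) + 395\right) \left(-41388 + \left(-21 + 51\right) \left(-47\right)\right) = \left(-3785 + 395\right) \left(-41388 + 30 \left(-47\right)\right) = - 3390 \left(-41388 - 1410\right) = \left(-3390\right) \left(-42798\right) = 145085220$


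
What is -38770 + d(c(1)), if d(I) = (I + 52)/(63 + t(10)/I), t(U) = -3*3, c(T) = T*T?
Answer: -2093527/54 ≈ -38769.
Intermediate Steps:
c(T) = T²
t(U) = -9
d(I) = (52 + I)/(63 - 9/I) (d(I) = (I + 52)/(63 - 9/I) = (52 + I)/(63 - 9/I))
-38770 + d(c(1)) = -38770 + (⅑)*1²*(52 + 1²)/(-1 + 7*1²) = -38770 + (⅑)*1*(52 + 1)/(-1 + 7*1) = -38770 + (⅑)*1*53/(-1 + 7) = -38770 + (⅑)*1*53/6 = -38770 + (⅑)*1*(⅙)*53 = -38770 + 53/54 = -2093527/54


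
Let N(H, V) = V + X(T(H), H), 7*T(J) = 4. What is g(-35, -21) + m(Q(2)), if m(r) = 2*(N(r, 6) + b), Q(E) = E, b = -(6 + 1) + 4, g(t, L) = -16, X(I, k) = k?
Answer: -6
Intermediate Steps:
T(J) = 4/7 (T(J) = (⅐)*4 = 4/7)
b = -3 (b = -1*7 + 4 = -7 + 4 = -3)
N(H, V) = H + V (N(H, V) = V + H = H + V)
m(r) = 6 + 2*r (m(r) = 2*((r + 6) - 3) = 2*((6 + r) - 3) = 2*(3 + r) = 6 + 2*r)
g(-35, -21) + m(Q(2)) = -16 + (6 + 2*2) = -16 + (6 + 4) = -16 + 10 = -6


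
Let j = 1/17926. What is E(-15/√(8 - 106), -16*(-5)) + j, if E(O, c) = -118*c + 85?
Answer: -167697729/17926 ≈ -9355.0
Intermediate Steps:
E(O, c) = 85 - 118*c
j = 1/17926 ≈ 5.5785e-5
E(-15/√(8 - 106), -16*(-5)) + j = (85 - (-1888)*(-5)) + 1/17926 = (85 - 118*80) + 1/17926 = (85 - 9440) + 1/17926 = -9355 + 1/17926 = -167697729/17926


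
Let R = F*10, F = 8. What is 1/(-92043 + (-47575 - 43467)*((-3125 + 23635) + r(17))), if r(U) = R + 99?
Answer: -1/1883659981 ≈ -5.3088e-10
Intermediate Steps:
R = 80 (R = 8*10 = 80)
r(U) = 179 (r(U) = 80 + 99 = 179)
1/(-92043 + (-47575 - 43467)*((-3125 + 23635) + r(17))) = 1/(-92043 + (-47575 - 43467)*((-3125 + 23635) + 179)) = 1/(-92043 - 91042*(20510 + 179)) = 1/(-92043 - 91042*20689) = 1/(-92043 - 1883567938) = 1/(-1883659981) = -1/1883659981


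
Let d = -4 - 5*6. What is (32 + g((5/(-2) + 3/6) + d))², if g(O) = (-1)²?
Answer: 1089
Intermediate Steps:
d = -34 (d = -4 - 30 = -34)
g(O) = 1
(32 + g((5/(-2) + 3/6) + d))² = (32 + 1)² = 33² = 1089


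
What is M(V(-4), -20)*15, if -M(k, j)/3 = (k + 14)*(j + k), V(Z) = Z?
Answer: 10800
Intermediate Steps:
M(k, j) = -3*(14 + k)*(j + k) (M(k, j) = -3*(k + 14)*(j + k) = -3*(14 + k)*(j + k))
M(V(-4), -20)*15 = (-42*(-20) - 42*(-4) - 3*(-4)² - 3*(-20)*(-4))*15 = (840 + 168 - 3*16 - 240)*15 = (840 + 168 - 48 - 240)*15 = 720*15 = 10800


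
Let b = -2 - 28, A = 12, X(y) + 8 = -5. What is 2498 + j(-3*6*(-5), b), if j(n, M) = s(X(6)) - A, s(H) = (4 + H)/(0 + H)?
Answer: 32327/13 ≈ 2486.7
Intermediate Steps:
X(y) = -13 (X(y) = -8 - 5 = -13)
s(H) = (4 + H)/H
b = -30
j(n, M) = -147/13 (j(n, M) = (4 - 13)/(-13) - 1*12 = -1/13*(-9) - 12 = 9/13 - 12 = -147/13)
2498 + j(-3*6*(-5), b) = 2498 - 147/13 = 32327/13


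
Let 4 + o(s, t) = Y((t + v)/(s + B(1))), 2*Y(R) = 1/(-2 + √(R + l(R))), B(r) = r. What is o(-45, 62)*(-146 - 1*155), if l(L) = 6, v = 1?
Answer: 16856/25 - 301*√2211/25 ≈ 108.10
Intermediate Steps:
Y(R) = 1/(2*(-2 + √(6 + R))) (Y(R) = 1/(2*(-2 + √(R + 6))) = 1/(2*(-2 + √(6 + R))))
o(s, t) = -4 + 1/(2*(-2 + √(6 + (1 + t)/(1 + s)))) (o(s, t) = -4 + 1/(2*(-2 + √(6 + (t + 1)/(s + 1)))) = -4 + 1/(2*(-2 + √(6 + (1 + t)/(1 + s)))))
o(-45, 62)*(-146 - 1*155) = (-4 + 1/(2*(-2 + √(6 + (1 + 62)/(1 - 45)))))*(-146 - 1*155) = (-4 + 1/(2*(-2 + √(6 + 63/(-44)))))*(-146 - 155) = (-4 + 1/(2*(-2 + √(6 - 1/44*63))))*(-301) = (-4 + 1/(2*(-2 + √(6 - 63/44))))*(-301) = (-4 + 1/(2*(-2 + √(201/44))))*(-301) = (-4 + 1/(2*(-2 + √2211/22)))*(-301) = 1204 - 301/(2*(-2 + √2211/22))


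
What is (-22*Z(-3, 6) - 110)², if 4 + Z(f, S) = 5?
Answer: 17424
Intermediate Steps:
Z(f, S) = 1 (Z(f, S) = -4 + 5 = 1)
(-22*Z(-3, 6) - 110)² = (-22*1 - 110)² = (-22 - 110)² = (-132)² = 17424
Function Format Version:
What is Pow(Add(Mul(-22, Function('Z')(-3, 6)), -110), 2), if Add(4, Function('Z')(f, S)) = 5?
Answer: 17424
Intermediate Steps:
Function('Z')(f, S) = 1 (Function('Z')(f, S) = Add(-4, 5) = 1)
Pow(Add(Mul(-22, Function('Z')(-3, 6)), -110), 2) = Pow(Add(Mul(-22, 1), -110), 2) = Pow(Add(-22, -110), 2) = Pow(-132, 2) = 17424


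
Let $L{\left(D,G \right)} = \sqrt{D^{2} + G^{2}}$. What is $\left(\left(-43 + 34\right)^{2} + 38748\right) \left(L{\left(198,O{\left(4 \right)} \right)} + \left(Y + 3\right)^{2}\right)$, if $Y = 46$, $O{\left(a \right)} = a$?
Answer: $93228429 + 77658 \sqrt{9805} \approx 1.0092 \cdot 10^{8}$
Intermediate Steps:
$\left(\left(-43 + 34\right)^{2} + 38748\right) \left(L{\left(198,O{\left(4 \right)} \right)} + \left(Y + 3\right)^{2}\right) = \left(\left(-43 + 34\right)^{2} + 38748\right) \left(\sqrt{198^{2} + 4^{2}} + \left(46 + 3\right)^{2}\right) = \left(\left(-9\right)^{2} + 38748\right) \left(\sqrt{39204 + 16} + 49^{2}\right) = \left(81 + 38748\right) \left(\sqrt{39220} + 2401\right) = 38829 \left(2 \sqrt{9805} + 2401\right) = 38829 \left(2401 + 2 \sqrt{9805}\right) = 93228429 + 77658 \sqrt{9805}$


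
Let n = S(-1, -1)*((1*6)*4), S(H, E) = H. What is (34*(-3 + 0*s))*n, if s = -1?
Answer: 2448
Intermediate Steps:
n = -24 (n = -1*6*4 = -6*4 = -1*24 = -24)
(34*(-3 + 0*s))*n = (34*(-3 + 0*(-1)))*(-24) = (34*(-3 + 0))*(-24) = (34*(-3))*(-24) = -102*(-24) = 2448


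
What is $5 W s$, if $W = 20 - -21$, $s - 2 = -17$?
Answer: $-3075$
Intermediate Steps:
$s = -15$ ($s = 2 - 17 = -15$)
$W = 41$ ($W = 20 + 21 = 41$)
$5 W s = 5 \cdot 41 \left(-15\right) = 205 \left(-15\right) = -3075$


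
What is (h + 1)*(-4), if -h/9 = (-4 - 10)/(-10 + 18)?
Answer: -67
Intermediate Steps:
h = 63/4 (h = -9*(-4 - 10)/(-10 + 18) = -(-126)/8 = -9*(-7/4) = 63/4 ≈ 15.750)
(h + 1)*(-4) = (63/4 + 1)*(-4) = (67/4)*(-4) = -67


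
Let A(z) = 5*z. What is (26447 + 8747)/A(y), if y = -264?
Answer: -17597/660 ≈ -26.662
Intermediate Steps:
(26447 + 8747)/A(y) = (26447 + 8747)/((5*(-264))) = 35194/(-1320) = 35194*(-1/1320) = -17597/660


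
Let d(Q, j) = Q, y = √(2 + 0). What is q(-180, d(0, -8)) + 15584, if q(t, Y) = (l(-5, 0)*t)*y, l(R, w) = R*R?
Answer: 15584 - 4500*√2 ≈ 9220.0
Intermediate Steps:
y = √2 ≈ 1.4142
l(R, w) = R²
q(t, Y) = 25*t*√2 (q(t, Y) = ((-5)²*t)*√2 = (25*t)*√2 = 25*t*√2)
q(-180, d(0, -8)) + 15584 = 25*(-180)*√2 + 15584 = -4500*√2 + 15584 = 15584 - 4500*√2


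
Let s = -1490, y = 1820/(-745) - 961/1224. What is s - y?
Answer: -271151515/182376 ≈ -1486.8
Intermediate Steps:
y = -588725/182376 (y = 1820*(-1/745) - 961*1/1224 = -364/149 - 961/1224 = -588725/182376 ≈ -3.2281)
s - y = -1490 - 1*(-588725/182376) = -1490 + 588725/182376 = -271151515/182376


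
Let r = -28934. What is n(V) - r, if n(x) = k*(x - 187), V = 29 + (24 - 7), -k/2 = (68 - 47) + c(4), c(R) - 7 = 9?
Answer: 39368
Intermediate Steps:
c(R) = 16 (c(R) = 7 + 9 = 16)
k = -74 (k = -2*((68 - 47) + 16) = -2*(21 + 16) = -2*37 = -74)
V = 46 (V = 29 + 17 = 46)
n(x) = 13838 - 74*x (n(x) = -74*(x - 187) = -74*(-187 + x) = 13838 - 74*x)
n(V) - r = (13838 - 74*46) - 1*(-28934) = (13838 - 3404) + 28934 = 10434 + 28934 = 39368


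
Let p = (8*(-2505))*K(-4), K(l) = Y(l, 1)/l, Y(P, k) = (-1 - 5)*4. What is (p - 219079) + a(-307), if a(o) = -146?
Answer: -339465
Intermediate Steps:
Y(P, k) = -24 (Y(P, k) = -6*4 = -24)
K(l) = -24/l
p = -120240 (p = (8*(-2505))*(-24/(-4)) = -(-480960)*(-1)/4 = -20040*6 = -120240)
(p - 219079) + a(-307) = (-120240 - 219079) - 146 = -339319 - 146 = -339465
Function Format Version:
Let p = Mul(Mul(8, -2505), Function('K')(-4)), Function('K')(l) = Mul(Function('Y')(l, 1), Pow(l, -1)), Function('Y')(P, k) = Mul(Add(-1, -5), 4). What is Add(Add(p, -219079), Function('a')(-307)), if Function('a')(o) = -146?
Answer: -339465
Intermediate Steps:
Function('Y')(P, k) = -24 (Function('Y')(P, k) = Mul(-6, 4) = -24)
Function('K')(l) = Mul(-24, Pow(l, -1))
p = -120240 (p = Mul(Mul(8, -2505), Mul(-24, Pow(-4, -1))) = Mul(-20040, Mul(-24, Rational(-1, 4))) = Mul(-20040, 6) = -120240)
Add(Add(p, -219079), Function('a')(-307)) = Add(Add(-120240, -219079), -146) = Add(-339319, -146) = -339465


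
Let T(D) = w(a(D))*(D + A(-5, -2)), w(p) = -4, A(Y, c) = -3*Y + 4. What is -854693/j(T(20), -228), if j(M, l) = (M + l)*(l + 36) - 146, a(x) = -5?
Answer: -854693/73582 ≈ -11.616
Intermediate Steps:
A(Y, c) = 4 - 3*Y
T(D) = -76 - 4*D (T(D) = -4*(D + (4 - 3*(-5))) = -4*(D + (4 + 15)) = -4*(D + 19) = -4*(19 + D) = -76 - 4*D)
j(M, l) = -146 + (36 + l)*(M + l) (j(M, l) = (M + l)*(36 + l) - 146 = (36 + l)*(M + l) - 146 = -146 + (36 + l)*(M + l))
-854693/j(T(20), -228) = -854693/(-146 + (-228)² + 36*(-76 - 4*20) + 36*(-228) + (-76 - 4*20)*(-228)) = -854693/(-146 + 51984 + 36*(-76 - 80) - 8208 + (-76 - 80)*(-228)) = -854693/(-146 + 51984 + 36*(-156) - 8208 - 156*(-228)) = -854693/(-146 + 51984 - 5616 - 8208 + 35568) = -854693/73582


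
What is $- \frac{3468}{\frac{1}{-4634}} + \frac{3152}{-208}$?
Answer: $\frac{208919059}{13} \approx 1.6071 \cdot 10^{7}$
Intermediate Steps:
$- \frac{3468}{\frac{1}{-4634}} + \frac{3152}{-208} = - \frac{3468}{- \frac{1}{4634}} + 3152 \left(- \frac{1}{208}\right) = \left(-3468\right) \left(-4634\right) - \frac{197}{13} = 16070712 - \frac{197}{13} = \frac{208919059}{13}$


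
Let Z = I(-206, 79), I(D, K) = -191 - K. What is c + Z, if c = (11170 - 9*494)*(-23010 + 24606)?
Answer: 10731234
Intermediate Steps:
c = 10731504 (c = (11170 - 4446)*1596 = 6724*1596 = 10731504)
Z = -270 (Z = -191 - 1*79 = -191 - 79 = -270)
c + Z = 10731504 - 270 = 10731234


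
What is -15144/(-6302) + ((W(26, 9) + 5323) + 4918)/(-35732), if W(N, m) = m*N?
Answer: 237555979/112591532 ≈ 2.1099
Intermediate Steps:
W(N, m) = N*m
-15144/(-6302) + ((W(26, 9) + 5323) + 4918)/(-35732) = -15144/(-6302) + ((26*9 + 5323) + 4918)/(-35732) = -15144*(-1/6302) + ((234 + 5323) + 4918)*(-1/35732) = 7572/3151 + (5557 + 4918)*(-1/35732) = 7572/3151 + 10475*(-1/35732) = 7572/3151 - 10475/35732 = 237555979/112591532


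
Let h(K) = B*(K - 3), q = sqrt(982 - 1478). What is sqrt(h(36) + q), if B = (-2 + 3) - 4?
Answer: sqrt(-99 + 4*I*sqrt(31)) ≈ 1.1122 + 10.012*I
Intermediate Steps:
B = -3 (B = 1 - 4 = -3)
q = 4*I*sqrt(31) (q = sqrt(-496) = 4*I*sqrt(31) ≈ 22.271*I)
h(K) = 9 - 3*K (h(K) = -3*(K - 3) = -3*(-3 + K) = 9 - 3*K)
sqrt(h(36) + q) = sqrt((9 - 3*36) + 4*I*sqrt(31)) = sqrt((9 - 108) + 4*I*sqrt(31)) = sqrt(-99 + 4*I*sqrt(31))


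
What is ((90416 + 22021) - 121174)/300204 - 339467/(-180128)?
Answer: 25083893233/13518786528 ≈ 1.8555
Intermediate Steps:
((90416 + 22021) - 121174)/300204 - 339467/(-180128) = (112437 - 121174)*(1/300204) - 339467*(-1/180128) = -8737*1/300204 + 339467/180128 = -8737/300204 + 339467/180128 = 25083893233/13518786528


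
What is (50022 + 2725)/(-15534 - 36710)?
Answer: -52747/52244 ≈ -1.0096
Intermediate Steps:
(50022 + 2725)/(-15534 - 36710) = 52747/(-52244) = 52747*(-1/52244) = -52747/52244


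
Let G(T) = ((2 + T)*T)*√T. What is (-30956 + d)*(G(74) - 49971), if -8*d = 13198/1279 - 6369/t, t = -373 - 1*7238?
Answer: 40157201553726537/25958584 - 564937917837741*√74/3244823 ≈ 4.9269e+7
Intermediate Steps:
t = -7611 (t = -373 - 7238 = -7611)
d = -36198643/25958584 (d = -(13198/1279 - 6369/(-7611))/8 = -(13198*(1/1279) - 6369*(-1/7611))/8 = -(13198/1279 + 2123/2537)/8 = -⅛*36198643/3244823 = -36198643/25958584 ≈ -1.3945)
G(T) = T^(3/2)*(2 + T) (G(T) = (T*(2 + T))*√T = T^(3/2)*(2 + T))
(-30956 + d)*(G(74) - 49971) = (-30956 - 36198643/25958584)*(74^(3/2)*(2 + 74) - 49971) = -803610124947*((74*√74)*76 - 49971)/25958584 = -803610124947*(5624*√74 - 49971)/25958584 = -803610124947*(-49971 + 5624*√74)/25958584 = 40157201553726537/25958584 - 564937917837741*√74/3244823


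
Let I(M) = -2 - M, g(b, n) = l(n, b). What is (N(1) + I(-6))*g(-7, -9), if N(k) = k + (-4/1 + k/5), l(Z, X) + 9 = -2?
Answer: -66/5 ≈ -13.200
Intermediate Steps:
l(Z, X) = -11 (l(Z, X) = -9 - 2 = -11)
g(b, n) = -11
N(k) = -4 + 6*k/5 (N(k) = k + (-4*1 + k*(1/5)) = k + (-4 + k/5) = -4 + 6*k/5)
(N(1) + I(-6))*g(-7, -9) = ((-4 + (6/5)*1) + (-2 - 1*(-6)))*(-11) = ((-4 + 6/5) + (-2 + 6))*(-11) = (-14/5 + 4)*(-11) = (6/5)*(-11) = -66/5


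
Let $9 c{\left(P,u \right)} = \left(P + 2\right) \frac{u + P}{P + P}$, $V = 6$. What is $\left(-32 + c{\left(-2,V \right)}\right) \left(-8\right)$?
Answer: $256$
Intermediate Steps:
$c{\left(P,u \right)} = \frac{\left(2 + P\right) \left(P + u\right)}{18 P}$ ($c{\left(P,u \right)} = \frac{\left(P + 2\right) \frac{u + P}{P + P}}{9} = \frac{\left(2 + P\right) \frac{P + u}{2 P}}{9} = \frac{\frac{1}{2} \frac{1}{P} \left(2 + P\right) \left(P + u\right)}{9} = \frac{\left(2 + P\right) \left(P + u\right)}{18 P}$)
$\left(-32 + c{\left(-2,V \right)}\right) \left(-8\right) = \left(-32 + \frac{2 \cdot 6 - 2 \left(2 - 2 + 6\right)}{18 \left(-2\right)}\right) \left(-8\right) = \left(-32 + \frac{1}{18} \left(- \frac{1}{2}\right) \left(12 - 12\right)\right) \left(-8\right) = \left(-32 + \frac{1}{18} \left(- \frac{1}{2}\right) 0\right) \left(-8\right) = \left(-32 + 0\right) \left(-8\right) = \left(-32\right) \left(-8\right) = 256$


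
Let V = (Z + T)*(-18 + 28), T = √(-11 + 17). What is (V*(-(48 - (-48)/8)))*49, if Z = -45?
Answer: 1190700 - 26460*√6 ≈ 1.1259e+6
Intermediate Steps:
T = √6 ≈ 2.4495
V = -450 + 10*√6 (V = (-45 + √6)*(-18 + 28) = (-45 + √6)*10 = -450 + 10*√6 ≈ -425.50)
(V*(-(48 - (-48)/8)))*49 = ((-450 + 10*√6)*(-(48 - (-48)/8)))*49 = ((-450 + 10*√6)*(-(48 - 1*(-6))))*49 = ((-450 + 10*√6)*(-(48 + 6)))*49 = ((-450 + 10*√6)*(-1*54))*49 = ((-450 + 10*√6)*(-54))*49 = (24300 - 540*√6)*49 = 1190700 - 26460*√6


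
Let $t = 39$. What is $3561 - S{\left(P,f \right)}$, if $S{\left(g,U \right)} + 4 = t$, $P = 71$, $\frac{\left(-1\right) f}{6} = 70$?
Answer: $3526$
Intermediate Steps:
$f = -420$ ($f = \left(-6\right) 70 = -420$)
$S{\left(g,U \right)} = 35$ ($S{\left(g,U \right)} = -4 + 39 = 35$)
$3561 - S{\left(P,f \right)} = 3561 - 35 = 3526$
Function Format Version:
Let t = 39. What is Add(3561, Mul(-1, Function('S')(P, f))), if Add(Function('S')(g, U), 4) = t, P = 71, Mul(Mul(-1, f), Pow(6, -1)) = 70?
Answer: 3526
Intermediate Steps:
f = -420 (f = Mul(-6, 70) = -420)
Function('S')(g, U) = 35 (Function('S')(g, U) = Add(-4, 39) = 35)
Add(3561, Mul(-1, Function('S')(P, f))) = Add(3561, Mul(-1, 35)) = Add(3561, -35) = 3526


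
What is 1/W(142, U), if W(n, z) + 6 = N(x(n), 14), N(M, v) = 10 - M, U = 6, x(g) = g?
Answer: -1/138 ≈ -0.0072464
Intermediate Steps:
W(n, z) = 4 - n (W(n, z) = -6 + (10 - n) = 4 - n)
1/W(142, U) = 1/(4 - 1*142) = 1/(4 - 142) = 1/(-138) = -1/138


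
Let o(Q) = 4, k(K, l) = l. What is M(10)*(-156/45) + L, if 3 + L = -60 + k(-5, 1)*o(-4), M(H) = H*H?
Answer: -1217/3 ≈ -405.67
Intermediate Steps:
M(H) = H²
L = -59 (L = -3 + (-60 + 1*4) = -3 + (-60 + 4) = -3 - 56 = -59)
M(10)*(-156/45) + L = 10²*(-156/45) - 59 = 100*(-156*1/45) - 59 = 100*(-52/15) - 59 = -1040/3 - 59 = -1217/3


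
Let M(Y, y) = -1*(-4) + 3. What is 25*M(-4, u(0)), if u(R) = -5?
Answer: 175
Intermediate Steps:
M(Y, y) = 7 (M(Y, y) = 4 + 3 = 7)
25*M(-4, u(0)) = 25*7 = 175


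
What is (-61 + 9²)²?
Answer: 400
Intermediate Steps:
(-61 + 9²)² = (-61 + 81)² = 20² = 400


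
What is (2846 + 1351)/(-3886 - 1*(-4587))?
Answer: 4197/701 ≈ 5.9872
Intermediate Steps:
(2846 + 1351)/(-3886 - 1*(-4587)) = 4197/(-3886 + 4587) = 4197/701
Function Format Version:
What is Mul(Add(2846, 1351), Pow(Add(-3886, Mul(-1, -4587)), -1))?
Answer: Rational(4197, 701) ≈ 5.9872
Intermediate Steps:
Mul(Add(2846, 1351), Pow(Add(-3886, Mul(-1, -4587)), -1)) = Mul(4197, Pow(Add(-3886, 4587), -1)) = Mul(4197, Pow(701, -1)) = Mul(4197, Rational(1, 701)) = Rational(4197, 701)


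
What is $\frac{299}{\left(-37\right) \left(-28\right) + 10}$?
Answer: $\frac{299}{1046} \approx 0.28585$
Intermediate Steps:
$\frac{299}{\left(-37\right) \left(-28\right) + 10} = \frac{299}{1036 + 10} = \frac{299}{1046}$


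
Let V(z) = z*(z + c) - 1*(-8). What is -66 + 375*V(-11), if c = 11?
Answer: 2934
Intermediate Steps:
V(z) = 8 + z*(11 + z) (V(z) = z*(z + 11) - 1*(-8) = z*(11 + z) + 8 = 8 + z*(11 + z))
-66 + 375*V(-11) = -66 + 375*(8 + (-11)² + 11*(-11)) = -66 + 375*(8 + 121 - 121) = -66 + 375*8 = -66 + 3000 = 2934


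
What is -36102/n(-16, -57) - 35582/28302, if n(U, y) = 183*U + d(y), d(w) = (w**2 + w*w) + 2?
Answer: -287214427/25273686 ≈ -11.364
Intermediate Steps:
d(w) = 2 + 2*w**2 (d(w) = (w**2 + w**2) + 2 = 2*w**2 + 2 = 2 + 2*w**2)
n(U, y) = 2 + 2*y**2 + 183*U (n(U, y) = 183*U + (2 + 2*y**2) = 2 + 2*y**2 + 183*U)
-36102/n(-16, -57) - 35582/28302 = -36102/(2 + 2*(-57)**2 + 183*(-16)) - 35582/28302 = -36102/(2 + 2*3249 - 2928) - 35582*1/28302 = -36102/(2 + 6498 - 2928) - 17791/14151 = -36102/3572 - 17791/14151 = -36102*1/3572 - 17791/14151 = -18051/1786 - 17791/14151 = -287214427/25273686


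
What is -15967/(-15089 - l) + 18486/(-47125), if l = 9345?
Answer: 23135227/88573250 ≈ 0.26120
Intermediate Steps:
-15967/(-15089 - l) + 18486/(-47125) = -15967/(-15089 - 1*9345) + 18486/(-47125) = -15967/(-15089 - 9345) + 18486*(-1/47125) = -15967/(-24434) - 1422/3625 = -15967*(-1/24434) - 1422/3625 = 15967/24434 - 1422/3625 = 23135227/88573250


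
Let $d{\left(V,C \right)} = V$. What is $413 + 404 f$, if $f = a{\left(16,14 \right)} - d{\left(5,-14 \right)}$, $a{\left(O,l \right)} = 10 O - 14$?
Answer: $57377$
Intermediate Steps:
$a{\left(O,l \right)} = -14 + 10 O$
$f = 141$ ($f = \left(-14 + 10 \cdot 16\right) - 5 = \left(-14 + 160\right) - 5 = 146 - 5 = 141$)
$413 + 404 f = 413 + 404 \cdot 141 = 413 + 56964 = 57377$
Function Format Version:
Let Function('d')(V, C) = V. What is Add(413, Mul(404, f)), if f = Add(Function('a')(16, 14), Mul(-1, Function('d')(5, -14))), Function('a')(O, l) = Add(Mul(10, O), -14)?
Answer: 57377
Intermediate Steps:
Function('a')(O, l) = Add(-14, Mul(10, O))
f = 141 (f = Add(Add(-14, Mul(10, 16)), Mul(-1, 5)) = Add(Add(-14, 160), -5) = Add(146, -5) = 141)
Add(413, Mul(404, f)) = Add(413, Mul(404, 141)) = Add(413, 56964) = 57377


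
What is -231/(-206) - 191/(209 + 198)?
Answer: 54671/83842 ≈ 0.65207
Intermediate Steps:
-231/(-206) - 191/(209 + 198) = -231*(-1/206) - 191/407 = 231/206 - 191*1/407 = 231/206 - 191/407 = 54671/83842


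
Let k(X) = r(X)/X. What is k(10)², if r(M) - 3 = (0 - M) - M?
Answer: 289/100 ≈ 2.8900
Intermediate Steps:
r(M) = 3 - 2*M (r(M) = 3 + ((0 - M) - M) = 3 + (-M - M) = 3 - 2*M)
k(X) = (3 - 2*X)/X
k(10)² = (-2 + 3/10)² = (-17/10)² = 289/100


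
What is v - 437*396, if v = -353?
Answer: -173405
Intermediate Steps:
v - 437*396 = -353 - 437*396 = -353 - 173052 = -173405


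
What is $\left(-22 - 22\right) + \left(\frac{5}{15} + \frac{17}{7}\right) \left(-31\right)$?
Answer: $- \frac{2722}{21} \approx -129.62$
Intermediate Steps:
$\left(-22 - 22\right) + \left(\frac{5}{15} + \frac{17}{7}\right) \left(-31\right) = -44 + \left(5 \cdot \frac{1}{15} + 17 \cdot \frac{1}{7}\right) \left(-31\right) = -44 + \left(\frac{1}{3} + \frac{17}{7}\right) \left(-31\right) = -44 + \frac{58}{21} \left(-31\right) = -44 - \frac{1798}{21} = - \frac{2722}{21}$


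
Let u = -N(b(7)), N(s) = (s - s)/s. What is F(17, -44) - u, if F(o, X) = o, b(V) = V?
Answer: 17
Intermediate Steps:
N(s) = 0 (N(s) = 0/s = 0)
u = 0 (u = -1*0 = 0)
F(17, -44) - u = 17 - 1*0 = 17 + 0 = 17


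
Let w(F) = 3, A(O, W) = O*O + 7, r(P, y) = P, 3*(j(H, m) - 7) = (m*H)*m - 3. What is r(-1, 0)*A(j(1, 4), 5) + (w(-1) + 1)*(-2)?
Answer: -1291/9 ≈ -143.44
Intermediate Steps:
j(H, m) = 6 + H*m**2/3 (j(H, m) = 7 + ((m*H)*m - 3)/3 = 7 + ((H*m)*m - 3)/3 = 7 + (H*m**2 - 3)/3 = 7 + (-3 + H*m**2)/3 = 7 + (-1 + H*m**2/3) = 6 + H*m**2/3)
A(O, W) = 7 + O**2 (A(O, W) = O**2 + 7 = 7 + O**2)
r(-1, 0)*A(j(1, 4), 5) + (w(-1) + 1)*(-2) = -(7 + (6 + (1/3)*1*4**2)**2) + (3 + 1)*(-2) = -(7 + (6 + (1/3)*1*16)**2) + 4*(-2) = -(7 + (6 + 16/3)**2) - 8 = -(7 + (34/3)**2) - 8 = -(7 + 1156/9) - 8 = -1*1219/9 - 8 = -1219/9 - 8 = -1291/9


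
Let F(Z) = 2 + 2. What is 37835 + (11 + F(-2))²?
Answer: 38060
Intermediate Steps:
F(Z) = 4
37835 + (11 + F(-2))² = 37835 + (11 + 4)² = 37835 + 15² = 37835 + 225 = 38060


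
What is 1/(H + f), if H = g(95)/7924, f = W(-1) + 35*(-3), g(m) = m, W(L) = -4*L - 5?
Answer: -7924/839849 ≈ -0.0094350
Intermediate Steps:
W(L) = -5 - 4*L
f = -106 (f = (-5 - 4*(-1)) + 35*(-3) = (-5 + 4) - 105 = -1 - 105 = -106)
H = 95/7924 ≈ 0.011989
1/(H + f) = 1/(95/7924 - 106) = 1/(-839849/7924) = -7924/839849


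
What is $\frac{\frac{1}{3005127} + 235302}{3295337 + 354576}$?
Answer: $\frac{707112393355}{10968452103951} \approx 0.064468$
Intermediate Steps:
$\frac{\frac{1}{3005127} + 235302}{3295337 + 354576} = \frac{\frac{1}{3005127} + 235302}{3649913} = \frac{707112393355}{3005127} \cdot \frac{1}{3649913} = \frac{707112393355}{10968452103951}$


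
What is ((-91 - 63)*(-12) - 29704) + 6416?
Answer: -21440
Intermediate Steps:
((-91 - 63)*(-12) - 29704) + 6416 = (-154*(-12) - 29704) + 6416 = (1848 - 29704) + 6416 = -27856 + 6416 = -21440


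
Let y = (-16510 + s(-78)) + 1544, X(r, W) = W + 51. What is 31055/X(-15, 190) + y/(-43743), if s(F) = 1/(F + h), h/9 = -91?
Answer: 1221754967128/9456230511 ≈ 129.20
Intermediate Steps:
h = -819 (h = 9*(-91) = -819)
X(r, W) = 51 + W
s(F) = 1/(-819 + F) (s(F) = 1/(F - 819) = 1/(-819 + F))
y = -13424503/897 (y = (-16510 + 1/(-819 - 78)) + 1544 = (-16510 + 1/(-897)) + 1544 = (-16510 - 1/897) + 1544 = -14809471/897 + 1544 = -13424503/897 ≈ -14966.)
31055/X(-15, 190) + y/(-43743) = 31055/(51 + 190) - 13424503/897/(-43743) = 31055/241 - 13424503/897*(-1/43743) = 31055*(1/241) + 13424503/39237471 = 31055/241 + 13424503/39237471 = 1221754967128/9456230511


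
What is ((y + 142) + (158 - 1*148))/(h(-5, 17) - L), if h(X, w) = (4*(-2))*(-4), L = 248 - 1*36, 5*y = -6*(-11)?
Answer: -413/450 ≈ -0.91778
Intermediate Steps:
y = 66/5 (y = (-6*(-11))/5 = (⅕)*66 = 66/5 ≈ 13.200)
L = 212 (L = 248 - 36 = 212)
h(X, w) = 32 (h(X, w) = -8*(-4) = 32)
((y + 142) + (158 - 1*148))/(h(-5, 17) - L) = ((66/5 + 142) + (158 - 1*148))/(32 - 1*212) = (776/5 + (158 - 148))/(32 - 212) = (776/5 + 10)/(-180) = (826/5)*(-1/180) = -413/450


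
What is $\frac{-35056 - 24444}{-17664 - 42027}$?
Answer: $\frac{59500}{59691} \approx 0.9968$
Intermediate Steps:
$\frac{-35056 - 24444}{-17664 - 42027} = - \frac{59500}{-59691} = \left(-59500\right) \left(- \frac{1}{59691}\right) = \frac{59500}{59691}$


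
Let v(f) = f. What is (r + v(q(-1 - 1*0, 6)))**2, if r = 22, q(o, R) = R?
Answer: 784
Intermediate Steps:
(r + v(q(-1 - 1*0, 6)))**2 = (22 + 6)**2 = 28**2 = 784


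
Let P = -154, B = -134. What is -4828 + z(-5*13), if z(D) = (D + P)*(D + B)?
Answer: 38753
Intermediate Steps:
z(D) = (-154 + D)*(-134 + D) (z(D) = (D - 154)*(D - 134) = (-154 + D)*(-134 + D))
-4828 + z(-5*13) = -4828 + (20636 + (-5*13)² - (-1440)*13) = -4828 + (20636 + (-65)² - 288*(-65)) = -4828 + (20636 + 4225 + 18720) = -4828 + 43581 = 38753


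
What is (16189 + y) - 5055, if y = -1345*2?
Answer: 8444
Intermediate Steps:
y = -2690
(16189 + y) - 5055 = (16189 - 2690) - 5055 = 13499 - 5055 = 8444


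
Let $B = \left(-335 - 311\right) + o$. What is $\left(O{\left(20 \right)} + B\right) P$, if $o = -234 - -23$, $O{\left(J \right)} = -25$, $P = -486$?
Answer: $428652$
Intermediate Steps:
$o = -211$ ($o = -234 + 23 = -211$)
$B = -857$ ($B = \left(-335 - 311\right) - 211 = -646 - 211 = -857$)
$\left(O{\left(20 \right)} + B\right) P = \left(-25 - 857\right) \left(-486\right) = \left(-882\right) \left(-486\right) = 428652$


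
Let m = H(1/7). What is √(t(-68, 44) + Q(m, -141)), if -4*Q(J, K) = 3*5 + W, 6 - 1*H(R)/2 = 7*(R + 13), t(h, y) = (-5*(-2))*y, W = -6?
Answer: √1751/2 ≈ 20.922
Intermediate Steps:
t(h, y) = 10*y
H(R) = -170 - 14*R (H(R) = 12 - 14*(R + 13) = 12 - 14*(13 + R) = 12 - 2*(91 + 7*R) = 12 + (-182 - 14*R) = -170 - 14*R)
m = -172 (m = -170 - 14/7 = -170 - 14*⅐ = -170 - 2 = -172)
Q(J, K) = -9/4 (Q(J, K) = -(3*5 - 6)/4 = -(15 - 6)/4 = -¼*9 = -9/4)
√(t(-68, 44) + Q(m, -141)) = √(10*44 - 9/4) = √(440 - 9/4) = √(1751/4) = √1751/2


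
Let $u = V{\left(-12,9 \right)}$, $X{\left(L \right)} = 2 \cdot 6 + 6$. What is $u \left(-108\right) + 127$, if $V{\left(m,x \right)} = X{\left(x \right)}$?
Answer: $-1817$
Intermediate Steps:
$X{\left(L \right)} = 18$ ($X{\left(L \right)} = 12 + 6 = 18$)
$V{\left(m,x \right)} = 18$
$u = 18$
$u \left(-108\right) + 127 = 18 \left(-108\right) + 127 = -1944 + 127 = -1817$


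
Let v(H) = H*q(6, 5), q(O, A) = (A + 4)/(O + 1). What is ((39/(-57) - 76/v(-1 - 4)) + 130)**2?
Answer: 14561972929/731025 ≈ 19920.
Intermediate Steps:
q(O, A) = (4 + A)/(1 + O)
v(H) = 9*H/7 (v(H) = H*((4 + 5)/(1 + 6)) = H*(9/7) = 9*H/7)
((39/(-57) - 76/v(-1 - 4)) + 130)**2 = ((39/(-57) - 76*7/(9*(-1 - 4))) + 130)**2 = ((39*(-1/57) - 76/((9/7)*(-5))) + 130)**2 = ((-13/19 - 76/(-45/7)) + 130)**2 = ((-13/19 - 76*(-7/45)) + 130)**2 = ((-13/19 + 532/45) + 130)**2 = (9523/855 + 130)**2 = (120673/855)**2 = 14561972929/731025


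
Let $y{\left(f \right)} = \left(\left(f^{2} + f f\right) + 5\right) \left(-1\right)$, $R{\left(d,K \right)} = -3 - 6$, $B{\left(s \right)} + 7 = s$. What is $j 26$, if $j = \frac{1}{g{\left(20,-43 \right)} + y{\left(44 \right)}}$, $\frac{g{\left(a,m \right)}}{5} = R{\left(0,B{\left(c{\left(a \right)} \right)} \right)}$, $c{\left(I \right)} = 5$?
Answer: $- \frac{13}{1961} \approx -0.0066293$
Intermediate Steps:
$B{\left(s \right)} = -7 + s$
$R{\left(d,K \right)} = -9$ ($R{\left(d,K \right)} = -3 - 6 = -9$)
$g{\left(a,m \right)} = -45$ ($g{\left(a,m \right)} = 5 \left(-9\right) = -45$)
$y{\left(f \right)} = -5 - 2 f^{2}$ ($y{\left(f \right)} = \left(\left(f^{2} + f^{2}\right) + 5\right) \left(-1\right) = \left(2 f^{2} + 5\right) \left(-1\right) = \left(5 + 2 f^{2}\right) \left(-1\right) = -5 - 2 f^{2}$)
$j = - \frac{1}{3922}$ ($j = \frac{1}{-45 - \left(5 + 2 \cdot 44^{2}\right)} = \frac{1}{-45 - 3877} = \frac{1}{-3922} = - \frac{1}{3922} \approx -0.00025497$)
$j 26 = \left(- \frac{1}{3922}\right) 26 = - \frac{13}{1961}$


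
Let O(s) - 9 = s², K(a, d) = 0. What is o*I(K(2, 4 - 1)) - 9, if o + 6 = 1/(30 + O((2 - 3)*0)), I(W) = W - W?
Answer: -9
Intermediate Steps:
O(s) = 9 + s²
I(W) = 0
o = -233/39 (o = -6 + 1/(30 + (9 + ((2 - 3)*0)²)) = -6 + 1/(30 + (9 + (-1*0)²)) = -6 + 1/(30 + (9 + 0²)) = -6 + 1/(30 + (9 + 0)) = -6 + 1/(30 + 9) = -6 + 1/39 = -233/39 ≈ -5.9744)
o*I(K(2, 4 - 1)) - 9 = -233/39*0 - 9 = 0 - 9 = -9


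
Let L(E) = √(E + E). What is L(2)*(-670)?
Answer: -1340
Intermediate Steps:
L(E) = √2*√E (L(E) = √(2*E) = √2*√E)
L(2)*(-670) = (√2*√2)*(-670) = 2*(-670) = -1340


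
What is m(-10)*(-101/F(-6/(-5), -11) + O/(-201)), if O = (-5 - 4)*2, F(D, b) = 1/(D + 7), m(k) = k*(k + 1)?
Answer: -4993506/67 ≈ -74530.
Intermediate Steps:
m(k) = k*(1 + k)
F(D, b) = 1/(7 + D)
O = -18 (O = -9*2 = -18)
m(-10)*(-101/F(-6/(-5), -11) + O/(-201)) = (-10*(1 - 10))*(-101/(1/(7 - 6/(-5))) - 18/(-201)) = (-10*(-9))*(-101/(1/(7 - 6*(-1/5))) - 18*(-1/201)) = 90*(-101/(1/(7 + 6/5)) + 6/67) = 90*(-101/(1/(41/5)) + 6/67) = 90*(-101/5/41 + 6/67) = 90*(-101*41/5 + 6/67) = 90*(-4141/5 + 6/67) = 90*(-277417/335) = -4993506/67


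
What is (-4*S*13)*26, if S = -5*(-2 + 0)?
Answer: -13520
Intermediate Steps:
S = 10 (S = -5*(-2) = 10)
(-4*S*13)*26 = (-4*10*13)*26 = -40*13*26 = -520*26 = -13520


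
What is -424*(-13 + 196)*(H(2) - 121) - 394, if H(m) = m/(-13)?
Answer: 122202278/13 ≈ 9.4002e+6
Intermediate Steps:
H(m) = -m/13 (H(m) = m*(-1/13) = -m/13)
-424*(-13 + 196)*(H(2) - 121) - 394 = -424*(-13 + 196)*(-1/13*2 - 121) - 394 = -77592*(-2/13 - 121) - 394 = -77592*(-1575)/13 - 394 = -424*(-288225/13) - 394 = 122207400/13 - 394 = 122202278/13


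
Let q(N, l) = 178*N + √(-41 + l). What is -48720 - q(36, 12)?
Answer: -55128 - I*√29 ≈ -55128.0 - 5.3852*I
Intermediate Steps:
q(N, l) = √(-41 + l) + 178*N
-48720 - q(36, 12) = -48720 - (√(-41 + 12) + 178*36) = -48720 - (√(-29) + 6408) = -48720 - (I*√29 + 6408) = -48720 - (6408 + I*√29) = -48720 + (-6408 - I*√29) = -55128 - I*√29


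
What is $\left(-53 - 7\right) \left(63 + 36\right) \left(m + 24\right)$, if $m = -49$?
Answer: $148500$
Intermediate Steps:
$\left(-53 - 7\right) \left(63 + 36\right) \left(m + 24\right) = \left(-53 - 7\right) \left(63 + 36\right) \left(-49 + 24\right) = - 60 \cdot 99 \left(-25\right) = \left(-60\right) \left(-2475\right) = 148500$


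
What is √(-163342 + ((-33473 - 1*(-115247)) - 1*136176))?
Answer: 4*I*√13609 ≈ 466.63*I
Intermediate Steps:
√(-163342 + ((-33473 - 1*(-115247)) - 1*136176)) = √(-163342 + ((-33473 + 115247) - 136176)) = √(-163342 + (81774 - 136176)) = √(-163342 - 54402) = √(-217744) = 4*I*√13609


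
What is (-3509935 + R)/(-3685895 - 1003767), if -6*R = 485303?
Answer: 21544913/28137972 ≈ 0.76569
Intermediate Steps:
R = -485303/6 (R = -1/6*485303 = -485303/6 ≈ -80884.)
(-3509935 + R)/(-3685895 - 1003767) = (-3509935 - 485303/6)/(-3685895 - 1003767) = -21544913/6/(-4689662) = -21544913/6*(-1/4689662) = 21544913/28137972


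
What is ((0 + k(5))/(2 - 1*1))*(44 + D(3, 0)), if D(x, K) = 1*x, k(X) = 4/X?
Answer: 188/5 ≈ 37.600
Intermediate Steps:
D(x, K) = x
((0 + k(5))/(2 - 1*1))*(44 + D(3, 0)) = ((0 + 4/5)/(2 - 1*1))*(44 + 3) = ((0 + 4*(⅕))/(2 - 1))*47 = ((0 + ⅘)/1)*47 = ((⅘)*1)*47 = (⅘)*47 = 188/5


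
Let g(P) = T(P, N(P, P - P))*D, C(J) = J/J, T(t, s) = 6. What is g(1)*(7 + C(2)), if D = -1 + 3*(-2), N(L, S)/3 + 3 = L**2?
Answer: -336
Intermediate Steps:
N(L, S) = -9 + 3*L**2
D = -7 (D = -1 - 6 = -7)
C(J) = 1
g(P) = -42 (g(P) = 6*(-7) = -42)
g(1)*(7 + C(2)) = -42*(7 + 1) = -42*8 = -336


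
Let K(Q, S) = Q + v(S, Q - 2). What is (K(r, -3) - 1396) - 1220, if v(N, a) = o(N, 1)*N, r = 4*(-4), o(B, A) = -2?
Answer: -2626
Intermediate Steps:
r = -16
v(N, a) = -2*N
K(Q, S) = Q - 2*S
(K(r, -3) - 1396) - 1220 = ((-16 - 2*(-3)) - 1396) - 1220 = ((-16 + 6) - 1396) - 1220 = (-10 - 1396) - 1220 = -1406 - 1220 = -2626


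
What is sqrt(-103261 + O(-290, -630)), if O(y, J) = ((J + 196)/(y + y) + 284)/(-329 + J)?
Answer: I*sqrt(7986762781707570)/278110 ≈ 321.34*I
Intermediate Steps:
O(y, J) = (284 + (196 + J)/(2*y))/(-329 + J) (O(y, J) = ((196 + J)/((2*y)) + 284)/(-329 + J) = ((196 + J)*(1/(2*y)) + 284)/(-329 + J) = ((196 + J)/(2*y) + 284)/(-329 + J) = (284 + (196 + J)/(2*y))/(-329 + J))
sqrt(-103261 + O(-290, -630)) = sqrt(-103261 + (1/2)*(196 - 630 + 568*(-290))/(-290*(-329 - 630))) = sqrt(-103261 + (1/2)*(-1/290)*(196 - 630 - 164720)/(-959)) = sqrt(-103261 + (1/2)*(-1/290)*(-1/959)*(-165154)) = sqrt(-103261 - 82577/278110) = sqrt(-28717999287/278110) = I*sqrt(7986762781707570)/278110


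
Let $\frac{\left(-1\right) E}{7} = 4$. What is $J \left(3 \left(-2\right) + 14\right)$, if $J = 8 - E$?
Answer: $288$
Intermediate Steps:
$E = -28$ ($E = \left(-7\right) 4 = -28$)
$J = 36$ ($J = 8 - -28 = 8 + 28 = 36$)
$J \left(3 \left(-2\right) + 14\right) = 36 \left(3 \left(-2\right) + 14\right) = 36 \left(-6 + 14\right) = 36 \cdot 8 = 288$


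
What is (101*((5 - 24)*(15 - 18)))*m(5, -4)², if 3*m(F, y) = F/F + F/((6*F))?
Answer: 94031/108 ≈ 870.66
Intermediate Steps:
m(F, y) = 7/18 (m(F, y) = (F/F + F/((6*F)))/3 = (1 + F*(1/(6*F)))/3 = (1 + ⅙)/3 = (⅓)*(7/6) = 7/18)
(101*((5 - 24)*(15 - 18)))*m(5, -4)² = (101*((5 - 24)*(15 - 18)))*(7/18)² = (101*(-19*(-3)))*(49/324) = (101*57)*(49/324) = 5757*(49/324) = 94031/108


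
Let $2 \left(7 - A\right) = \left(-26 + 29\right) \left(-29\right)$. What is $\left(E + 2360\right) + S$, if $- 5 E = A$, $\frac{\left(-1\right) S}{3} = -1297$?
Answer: $\frac{62409}{10} \approx 6240.9$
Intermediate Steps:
$S = 3891$ ($S = \left(-3\right) \left(-1297\right) = 3891$)
$A = \frac{101}{2}$ ($A = 7 - \frac{\left(-26 + 29\right) \left(-29\right)}{2} = 7 - \frac{3 \left(-29\right)}{2} = 7 - - \frac{87}{2} = 7 + \frac{87}{2} = \frac{101}{2} \approx 50.5$)
$E = - \frac{101}{10}$ ($E = \left(- \frac{1}{5}\right) \frac{101}{2} = - \frac{101}{10} \approx -10.1$)
$\left(E + 2360\right) + S = \left(- \frac{101}{10} + 2360\right) + 3891 = \frac{23499}{10} + 3891 = \frac{62409}{10}$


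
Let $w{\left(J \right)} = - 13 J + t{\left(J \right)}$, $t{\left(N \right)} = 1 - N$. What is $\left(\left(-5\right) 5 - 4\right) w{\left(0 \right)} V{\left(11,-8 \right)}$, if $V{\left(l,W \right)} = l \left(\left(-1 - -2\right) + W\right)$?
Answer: $2233$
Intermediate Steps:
$w{\left(J \right)} = 1 - 14 J$ ($w{\left(J \right)} = - 13 J - \left(-1 + J\right) = 1 - 14 J$)
$V{\left(l,W \right)} = l \left(1 + W\right)$ ($V{\left(l,W \right)} = l \left(\left(-1 + 2\right) + W\right) = l \left(1 + W\right)$)
$\left(\left(-5\right) 5 - 4\right) w{\left(0 \right)} V{\left(11,-8 \right)} = \left(\left(-5\right) 5 - 4\right) \left(1 - 0\right) 11 \left(1 - 8\right) = \left(-25 - 4\right) \left(1 + 0\right) 11 \left(-7\right) = \left(-29\right) 1 \left(-77\right) = \left(-29\right) \left(-77\right) = 2233$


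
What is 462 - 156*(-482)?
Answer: 75654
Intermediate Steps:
462 - 156*(-482) = 462 + 75192 = 75654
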